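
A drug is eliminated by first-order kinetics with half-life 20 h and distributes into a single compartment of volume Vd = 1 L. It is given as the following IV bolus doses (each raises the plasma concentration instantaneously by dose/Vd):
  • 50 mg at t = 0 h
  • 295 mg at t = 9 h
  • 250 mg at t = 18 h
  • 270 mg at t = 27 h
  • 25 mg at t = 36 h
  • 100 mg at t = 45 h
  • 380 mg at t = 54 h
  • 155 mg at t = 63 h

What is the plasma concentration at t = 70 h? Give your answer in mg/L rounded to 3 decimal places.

531.710 mg/L

k = ln 2 / 20 = 0.03466 per h
Dose 1 (50 mg at t=0 h): 50·exp(−0.03466·70) = 4.419 mg/L
Dose 2 (295 mg at t=9 h): 295·exp(−0.03466·61) = 35.619 mg/L
Dose 3 (250 mg at t=18 h): 250·exp(−0.03466·52) = 41.235 mg/L
Dose 4 (270 mg at t=27 h): 270·exp(−0.03466·43) = 60.834 mg/L
Dose 5 (25 mg at t=36 h): 25·exp(−0.03466·34) = 7.695 mg/L
Dose 6 (100 mg at t=45 h): 100·exp(−0.03466·25) = 42.045 mg/L
Dose 7 (380 mg at t=54 h): 380·exp(−0.03466·16) = 218.253 mg/L
Dose 8 (155 mg at t=63 h): 155·exp(−0.03466·7) = 121.611 mg/L
C(70) = 4.419 + 35.619 + 41.235 + 60.834 + 7.695 + 42.045 + 218.253 + 121.611 = 531.710 mg/L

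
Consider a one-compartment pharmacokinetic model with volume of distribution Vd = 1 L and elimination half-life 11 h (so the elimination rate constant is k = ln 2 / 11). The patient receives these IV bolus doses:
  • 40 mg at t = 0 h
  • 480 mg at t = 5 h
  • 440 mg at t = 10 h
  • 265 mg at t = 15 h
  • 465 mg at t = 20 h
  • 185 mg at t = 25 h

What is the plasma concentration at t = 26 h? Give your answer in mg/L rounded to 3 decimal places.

920.929 mg/L

k = ln 2 / 11 = 0.06301 per h
Dose 1 (40 mg at t=0 h): 40·exp(−0.06301·26) = 7.772 mg/L
Dose 2 (480 mg at t=5 h): 480·exp(−0.06301·21) = 127.805 mg/L
Dose 3 (440 mg at t=10 h): 440·exp(−0.06301·16) = 160.543 mg/L
Dose 4 (265 mg at t=15 h): 265·exp(−0.06301·11) = 132.500 mg/L
Dose 5 (465 mg at t=20 h): 465·exp(−0.06301·6) = 318.607 mg/L
Dose 6 (185 mg at t=25 h): 185·exp(−0.06301·1) = 173.702 mg/L
C(26) = 7.772 + 127.805 + 160.543 + 132.500 + 318.607 + 173.702 = 920.929 mg/L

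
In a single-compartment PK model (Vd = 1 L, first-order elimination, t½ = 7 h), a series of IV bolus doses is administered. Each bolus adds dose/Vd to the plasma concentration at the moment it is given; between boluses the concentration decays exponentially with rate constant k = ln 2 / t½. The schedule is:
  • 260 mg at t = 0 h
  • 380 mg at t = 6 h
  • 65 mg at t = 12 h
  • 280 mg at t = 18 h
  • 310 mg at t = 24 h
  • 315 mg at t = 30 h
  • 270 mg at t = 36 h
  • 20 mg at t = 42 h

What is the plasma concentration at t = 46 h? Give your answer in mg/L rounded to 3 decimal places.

243.176 mg/L

k = ln 2 / 7 = 0.09902 per h
Dose 1 (260 mg at t=0 h): 260·exp(−0.09902·46) = 2.734 mg/L
Dose 2 (380 mg at t=6 h): 380·exp(−0.09902·40) = 7.238 mg/L
Dose 3 (65 mg at t=12 h): 65·exp(−0.09902·34) = 2.243 mg/L
Dose 4 (280 mg at t=18 h): 280·exp(−0.09902·28) = 17.500 mg/L
Dose 5 (310 mg at t=24 h): 310·exp(−0.09902·22) = 35.097 mg/L
Dose 6 (315 mg at t=30 h): 315·exp(−0.09902·16) = 64.601 mg/L
Dose 7 (270 mg at t=36 h): 270·exp(−0.09902·10) = 100.305 mg/L
Dose 8 (20 mg at t=42 h): 20·exp(−0.09902·4) = 13.459 mg/L
C(46) = 2.734 + 7.238 + 2.243 + 17.500 + 35.097 + 64.601 + 100.305 + 13.459 = 243.176 mg/L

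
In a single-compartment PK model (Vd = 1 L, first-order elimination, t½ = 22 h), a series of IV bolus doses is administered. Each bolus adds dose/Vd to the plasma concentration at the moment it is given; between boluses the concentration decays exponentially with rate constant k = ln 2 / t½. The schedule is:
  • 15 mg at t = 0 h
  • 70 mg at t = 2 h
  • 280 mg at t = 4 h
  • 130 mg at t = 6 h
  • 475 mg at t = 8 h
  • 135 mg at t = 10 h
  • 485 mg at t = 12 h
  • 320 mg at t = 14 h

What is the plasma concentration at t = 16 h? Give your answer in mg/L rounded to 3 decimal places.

1549.757 mg/L

k = ln 2 / 22 = 0.03151 per h
Dose 1 (15 mg at t=0 h): 15·exp(−0.03151·16) = 9.061 mg/L
Dose 2 (70 mg at t=2 h): 70·exp(−0.03151·14) = 45.033 mg/L
Dose 3 (280 mg at t=4 h): 280·exp(−0.03151·12) = 191.849 mg/L
Dose 4 (130 mg at t=6 h): 130·exp(−0.03151·10) = 94.866 mg/L
Dose 5 (475 mg at t=8 h): 475·exp(−0.03151·8) = 369.171 mg/L
Dose 6 (135 mg at t=10 h): 135·exp(−0.03151·6) = 111.747 mg/L
Dose 7 (485 mg at t=12 h): 485·exp(−0.03151·4) = 427.572 mg/L
Dose 8 (320 mg at t=14 h): 320·exp(−0.03151·2) = 300.458 mg/L
C(16) = 9.061 + 45.033 + 191.849 + 94.866 + 369.171 + 111.747 + 427.572 + 300.458 = 1549.757 mg/L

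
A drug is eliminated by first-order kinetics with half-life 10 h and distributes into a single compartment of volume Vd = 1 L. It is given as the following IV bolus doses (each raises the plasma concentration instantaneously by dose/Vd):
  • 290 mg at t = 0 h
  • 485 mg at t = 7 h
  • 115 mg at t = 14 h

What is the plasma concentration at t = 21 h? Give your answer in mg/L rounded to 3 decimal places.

322.216 mg/L

k = ln 2 / 10 = 0.06931 per h
Dose 1 (290 mg at t=0 h): 290·exp(−0.06931·21) = 67.645 mg/L
Dose 2 (485 mg at t=7 h): 485·exp(−0.06931·14) = 183.781 mg/L
Dose 3 (115 mg at t=14 h): 115·exp(−0.06931·7) = 70.791 mg/L
C(21) = 67.645 + 183.781 + 70.791 = 322.216 mg/L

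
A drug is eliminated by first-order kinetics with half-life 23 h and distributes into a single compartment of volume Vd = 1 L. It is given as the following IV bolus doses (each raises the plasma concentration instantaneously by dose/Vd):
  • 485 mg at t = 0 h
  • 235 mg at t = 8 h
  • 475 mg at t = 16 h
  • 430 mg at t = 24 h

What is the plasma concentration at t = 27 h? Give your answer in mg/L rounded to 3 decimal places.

1081.318 mg/L

k = ln 2 / 23 = 0.03014 per h
Dose 1 (485 mg at t=0 h): 485·exp(−0.03014·27) = 214.961 mg/L
Dose 2 (235 mg at t=8 h): 235·exp(−0.03014·19) = 132.553 mg/L
Dose 3 (475 mg at t=16 h): 475·exp(−0.03014·11) = 340.975 mg/L
Dose 4 (430 mg at t=24 h): 430·exp(−0.03014·3) = 392.829 mg/L
C(27) = 214.961 + 132.553 + 340.975 + 392.829 = 1081.318 mg/L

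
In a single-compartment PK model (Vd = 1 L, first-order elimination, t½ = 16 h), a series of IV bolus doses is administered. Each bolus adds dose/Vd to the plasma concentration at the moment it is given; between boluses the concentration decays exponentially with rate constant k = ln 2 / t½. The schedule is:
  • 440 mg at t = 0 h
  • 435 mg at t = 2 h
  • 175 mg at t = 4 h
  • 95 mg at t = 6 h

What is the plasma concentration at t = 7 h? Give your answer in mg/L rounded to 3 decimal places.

919.828 mg/L

k = ln 2 / 16 = 0.04332 per h
Dose 1 (440 mg at t=0 h): 440·exp(−0.04332·7) = 324.902 mg/L
Dose 2 (435 mg at t=2 h): 435·exp(−0.04332·5) = 350.282 mg/L
Dose 3 (175 mg at t=4 h): 175·exp(−0.04332·3) = 153.672 mg/L
Dose 4 (95 mg at t=6 h): 95·exp(−0.04332·1) = 90.972 mg/L
C(7) = 324.902 + 350.282 + 153.672 + 90.972 = 919.828 mg/L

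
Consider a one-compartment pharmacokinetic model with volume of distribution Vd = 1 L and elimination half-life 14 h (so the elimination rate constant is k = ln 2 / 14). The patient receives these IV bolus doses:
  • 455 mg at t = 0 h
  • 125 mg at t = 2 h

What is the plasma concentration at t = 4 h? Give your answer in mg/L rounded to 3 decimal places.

486.468 mg/L

k = ln 2 / 14 = 0.04951 per h
Dose 1 (455 mg at t=0 h): 455·exp(−0.04951·4) = 373.253 mg/L
Dose 2 (125 mg at t=2 h): 125·exp(−0.04951·2) = 113.215 mg/L
C(4) = 373.253 + 113.215 = 486.468 mg/L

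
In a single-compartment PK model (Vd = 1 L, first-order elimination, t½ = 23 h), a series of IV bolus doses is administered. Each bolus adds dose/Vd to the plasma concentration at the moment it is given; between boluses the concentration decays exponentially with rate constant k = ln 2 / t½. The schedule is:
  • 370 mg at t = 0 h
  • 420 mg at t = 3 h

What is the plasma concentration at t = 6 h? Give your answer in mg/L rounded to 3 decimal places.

k = ln 2 / 23 = 0.03014 per h
Dose 1 (370 mg at t=0 h): 370·exp(−0.03014·6) = 308.796 mg/L
Dose 2 (420 mg at t=3 h): 420·exp(−0.03014·3) = 383.694 mg/L
C(6) = 308.796 + 383.694 = 692.490 mg/L

692.490 mg/L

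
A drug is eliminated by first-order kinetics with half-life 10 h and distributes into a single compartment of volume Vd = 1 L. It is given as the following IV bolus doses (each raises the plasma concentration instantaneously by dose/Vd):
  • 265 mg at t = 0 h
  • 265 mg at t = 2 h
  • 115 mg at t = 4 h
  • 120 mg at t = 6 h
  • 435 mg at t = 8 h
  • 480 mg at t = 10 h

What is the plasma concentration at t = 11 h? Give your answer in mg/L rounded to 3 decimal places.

1222.466 mg/L

k = ln 2 / 10 = 0.06931 per h
Dose 1 (265 mg at t=0 h): 265·exp(−0.06931·11) = 123.627 mg/L
Dose 2 (265 mg at t=2 h): 265·exp(−0.06931·9) = 142.010 mg/L
Dose 3 (115 mg at t=4 h): 115·exp(−0.06931·7) = 70.791 mg/L
Dose 4 (120 mg at t=6 h): 120·exp(−0.06931·5) = 84.853 mg/L
Dose 5 (435 mg at t=8 h): 435·exp(−0.06931·3) = 353.330 mg/L
Dose 6 (480 mg at t=10 h): 480·exp(−0.06931·1) = 447.856 mg/L
C(11) = 123.627 + 142.010 + 70.791 + 84.853 + 353.330 + 447.856 = 1222.466 mg/L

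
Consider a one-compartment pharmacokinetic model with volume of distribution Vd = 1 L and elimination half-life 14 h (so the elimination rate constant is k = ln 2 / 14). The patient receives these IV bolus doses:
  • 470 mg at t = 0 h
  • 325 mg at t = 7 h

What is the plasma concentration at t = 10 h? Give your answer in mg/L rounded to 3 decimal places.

566.609 mg/L

k = ln 2 / 14 = 0.04951 per h
Dose 1 (470 mg at t=0 h): 470·exp(−0.04951·10) = 286.468 mg/L
Dose 2 (325 mg at t=7 h): 325·exp(−0.04951·3) = 280.141 mg/L
C(10) = 286.468 + 280.141 = 566.609 mg/L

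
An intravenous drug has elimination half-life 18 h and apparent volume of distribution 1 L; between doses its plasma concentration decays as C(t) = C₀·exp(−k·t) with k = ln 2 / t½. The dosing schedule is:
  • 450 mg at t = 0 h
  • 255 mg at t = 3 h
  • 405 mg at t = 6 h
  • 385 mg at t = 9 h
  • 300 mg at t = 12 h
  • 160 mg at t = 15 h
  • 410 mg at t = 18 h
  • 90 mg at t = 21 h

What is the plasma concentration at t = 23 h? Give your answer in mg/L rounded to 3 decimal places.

1474.158 mg/L

k = ln 2 / 18 = 0.03851 per h
Dose 1 (450 mg at t=0 h): 450·exp(−0.03851·23) = 185.594 mg/L
Dose 2 (255 mg at t=3 h): 255·exp(−0.03851·20) = 118.049 mg/L
Dose 3 (405 mg at t=6 h): 405·exp(−0.03851·17) = 210.450 mg/L
Dose 4 (385 mg at t=9 h): 385·exp(−0.03851·14) = 224.557 mg/L
Dose 5 (300 mg at t=12 h): 300·exp(−0.03851·11) = 196.408 mg/L
Dose 6 (160 mg at t=15 h): 160·exp(−0.03851·8) = 117.579 mg/L
Dose 7 (410 mg at t=18 h): 410·exp(−0.03851·5) = 338.193 mg/L
Dose 8 (90 mg at t=21 h): 90·exp(−0.03851·2) = 83.329 mg/L
C(23) = 185.594 + 118.049 + 210.450 + 224.557 + 196.408 + 117.579 + 338.193 + 83.329 = 1474.158 mg/L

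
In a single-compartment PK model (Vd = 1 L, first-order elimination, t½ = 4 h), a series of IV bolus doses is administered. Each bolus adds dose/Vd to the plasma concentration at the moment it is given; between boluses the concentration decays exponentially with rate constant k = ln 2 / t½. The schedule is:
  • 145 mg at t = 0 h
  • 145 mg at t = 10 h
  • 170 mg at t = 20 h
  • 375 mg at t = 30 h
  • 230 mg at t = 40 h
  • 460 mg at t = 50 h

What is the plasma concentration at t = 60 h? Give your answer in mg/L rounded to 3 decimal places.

90.772 mg/L

k = ln 2 / 4 = 0.17329 per h
Dose 1 (145 mg at t=0 h): 145·exp(−0.17329·60) = 0.004 mg/L
Dose 2 (145 mg at t=10 h): 145·exp(−0.17329·50) = 0.025 mg/L
Dose 3 (170 mg at t=20 h): 170·exp(−0.17329·40) = 0.166 mg/L
Dose 4 (375 mg at t=30 h): 375·exp(−0.17329·30) = 2.072 mg/L
Dose 5 (230 mg at t=40 h): 230·exp(−0.17329·20) = 7.188 mg/L
Dose 6 (460 mg at t=50 h): 460·exp(−0.17329·10) = 81.317 mg/L
C(60) = 0.004 + 0.025 + 0.166 + 2.072 + 7.188 + 81.317 = 90.772 mg/L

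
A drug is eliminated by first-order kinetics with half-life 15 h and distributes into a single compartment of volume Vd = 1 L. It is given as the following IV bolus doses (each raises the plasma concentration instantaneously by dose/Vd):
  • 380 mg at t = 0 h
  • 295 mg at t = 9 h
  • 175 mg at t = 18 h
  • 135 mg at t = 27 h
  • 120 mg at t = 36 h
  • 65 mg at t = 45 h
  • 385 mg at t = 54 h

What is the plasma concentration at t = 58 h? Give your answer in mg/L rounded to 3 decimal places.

515.580 mg/L

k = ln 2 / 15 = 0.04621 per h
Dose 1 (380 mg at t=0 h): 380·exp(−0.04621·58) = 26.050 mg/L
Dose 2 (295 mg at t=9 h): 295·exp(−0.04621·49) = 30.652 mg/L
Dose 3 (175 mg at t=18 h): 175·exp(−0.04621·40) = 27.561 mg/L
Dose 4 (135 mg at t=27 h): 135·exp(−0.04621·31) = 32.226 mg/L
Dose 5 (120 mg at t=36 h): 120·exp(−0.04621·22) = 43.418 mg/L
Dose 6 (65 mg at t=45 h): 65·exp(−0.04621·13) = 35.647 mg/L
Dose 7 (385 mg at t=54 h): 385·exp(−0.04621·4) = 320.027 mg/L
C(58) = 26.050 + 30.652 + 27.561 + 32.226 + 43.418 + 35.647 + 320.027 = 515.580 mg/L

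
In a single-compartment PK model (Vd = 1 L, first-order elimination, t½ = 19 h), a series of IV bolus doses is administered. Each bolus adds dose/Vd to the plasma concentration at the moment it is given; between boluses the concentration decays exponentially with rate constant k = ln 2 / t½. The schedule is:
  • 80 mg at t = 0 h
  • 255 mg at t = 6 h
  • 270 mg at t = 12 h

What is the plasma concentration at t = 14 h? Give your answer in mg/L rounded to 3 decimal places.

k = ln 2 / 19 = 0.03648 per h
Dose 1 (80 mg at t=0 h): 80·exp(−0.03648·14) = 48.004 mg/L
Dose 2 (255 mg at t=6 h): 255·exp(−0.03648·8) = 190.454 mg/L
Dose 3 (270 mg at t=12 h): 270·exp(−0.03648·2) = 251.002 mg/L
C(14) = 48.004 + 190.454 + 251.002 = 489.460 mg/L

489.460 mg/L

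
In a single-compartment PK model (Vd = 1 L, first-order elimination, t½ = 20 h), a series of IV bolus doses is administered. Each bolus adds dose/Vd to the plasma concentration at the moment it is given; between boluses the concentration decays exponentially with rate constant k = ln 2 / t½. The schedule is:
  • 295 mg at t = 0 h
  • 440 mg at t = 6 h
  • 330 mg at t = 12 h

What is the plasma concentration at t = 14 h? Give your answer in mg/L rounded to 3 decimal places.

k = ln 2 / 20 = 0.03466 per h
Dose 1 (295 mg at t=0 h): 295·exp(−0.03466·14) = 181.594 mg/L
Dose 2 (440 mg at t=6 h): 440·exp(−0.03466·8) = 333.458 mg/L
Dose 3 (330 mg at t=12 h): 330·exp(−0.03466·2) = 307.901 mg/L
C(14) = 181.594 + 333.458 + 307.901 = 822.952 mg/L

822.952 mg/L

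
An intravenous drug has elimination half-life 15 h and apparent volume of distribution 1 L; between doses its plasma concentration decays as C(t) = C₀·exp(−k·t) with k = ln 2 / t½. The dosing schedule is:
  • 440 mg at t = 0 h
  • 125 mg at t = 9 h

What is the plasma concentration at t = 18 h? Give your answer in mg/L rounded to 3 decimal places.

k = ln 2 / 15 = 0.04621 per h
Dose 1 (440 mg at t=0 h): 440·exp(−0.04621·18) = 191.521 mg/L
Dose 2 (125 mg at t=9 h): 125·exp(−0.04621·9) = 82.469 mg/L
C(18) = 191.521 + 82.469 = 273.990 mg/L

273.990 mg/L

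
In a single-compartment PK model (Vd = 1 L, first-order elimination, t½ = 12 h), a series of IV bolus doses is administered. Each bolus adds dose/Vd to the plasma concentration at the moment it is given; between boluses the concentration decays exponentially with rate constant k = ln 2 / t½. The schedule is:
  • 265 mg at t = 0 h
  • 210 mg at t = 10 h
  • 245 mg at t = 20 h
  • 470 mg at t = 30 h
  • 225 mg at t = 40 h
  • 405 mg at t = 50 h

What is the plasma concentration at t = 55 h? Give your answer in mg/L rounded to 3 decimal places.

568.022 mg/L

k = ln 2 / 12 = 0.05776 per h
Dose 1 (265 mg at t=0 h): 265·exp(−0.05776·55) = 11.054 mg/L
Dose 2 (210 mg at t=10 h): 210·exp(−0.05776·45) = 15.608 mg/L
Dose 3 (245 mg at t=20 h): 245·exp(−0.05776·35) = 32.446 mg/L
Dose 4 (470 mg at t=30 h): 470·exp(−0.05776·25) = 110.905 mg/L
Dose 5 (225 mg at t=40 h): 225·exp(−0.05776·15) = 94.601 mg/L
Dose 6 (405 mg at t=50 h): 405·exp(−0.05776·5) = 303.407 mg/L
C(55) = 11.054 + 15.608 + 32.446 + 110.905 + 94.601 + 303.407 = 568.022 mg/L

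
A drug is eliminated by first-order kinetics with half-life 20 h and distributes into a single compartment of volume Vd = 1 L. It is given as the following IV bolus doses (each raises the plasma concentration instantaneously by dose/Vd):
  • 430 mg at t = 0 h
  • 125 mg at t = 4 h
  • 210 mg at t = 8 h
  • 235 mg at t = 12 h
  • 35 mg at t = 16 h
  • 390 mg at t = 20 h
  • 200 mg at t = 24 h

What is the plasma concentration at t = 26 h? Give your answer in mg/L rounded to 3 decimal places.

k = ln 2 / 20 = 0.03466 per h
Dose 1 (430 mg at t=0 h): 430·exp(−0.03466·26) = 174.634 mg/L
Dose 2 (125 mg at t=4 h): 125·exp(−0.03466·22) = 58.315 mg/L
Dose 3 (210 mg at t=8 h): 210·exp(−0.03466·18) = 112.536 mg/L
Dose 4 (235 mg at t=12 h): 235·exp(−0.03466·14) = 144.659 mg/L
Dose 5 (35 mg at t=16 h): 35·exp(−0.03466·10) = 24.749 mg/L
Dose 6 (390 mg at t=20 h): 390·exp(−0.03466·6) = 316.778 mg/L
Dose 7 (200 mg at t=24 h): 200·exp(−0.03466·2) = 186.607 mg/L
C(26) = 174.634 + 58.315 + 112.536 + 144.659 + 24.749 + 316.778 + 186.607 = 1018.278 mg/L

1018.278 mg/L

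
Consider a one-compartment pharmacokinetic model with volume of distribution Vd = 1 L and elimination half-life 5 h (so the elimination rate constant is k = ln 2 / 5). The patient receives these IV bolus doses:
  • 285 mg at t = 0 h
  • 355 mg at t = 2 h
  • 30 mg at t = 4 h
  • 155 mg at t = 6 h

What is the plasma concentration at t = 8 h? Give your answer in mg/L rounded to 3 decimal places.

k = ln 2 / 5 = 0.13863 per h
Dose 1 (285 mg at t=0 h): 285·exp(−0.13863·8) = 94.015 mg/L
Dose 2 (355 mg at t=2 h): 355·exp(−0.13863·6) = 154.523 mg/L
Dose 3 (30 mg at t=4 h): 30·exp(−0.13863·4) = 17.230 mg/L
Dose 4 (155 mg at t=6 h): 155·exp(−0.13863·2) = 117.468 mg/L
C(8) = 94.015 + 154.523 + 17.230 + 117.468 = 383.236 mg/L

383.236 mg/L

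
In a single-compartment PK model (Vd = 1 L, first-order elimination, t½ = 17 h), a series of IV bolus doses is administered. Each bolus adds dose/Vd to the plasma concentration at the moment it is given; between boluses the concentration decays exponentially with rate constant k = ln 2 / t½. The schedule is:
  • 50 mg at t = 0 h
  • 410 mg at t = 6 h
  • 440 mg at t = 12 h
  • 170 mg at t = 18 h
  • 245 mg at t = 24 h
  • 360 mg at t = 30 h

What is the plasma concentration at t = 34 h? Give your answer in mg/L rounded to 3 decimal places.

k = ln 2 / 17 = 0.04077 per h
Dose 1 (50 mg at t=0 h): 50·exp(−0.04077·34) = 12.500 mg/L
Dose 2 (410 mg at t=6 h): 410·exp(−0.04077·28) = 130.909 mg/L
Dose 3 (440 mg at t=12 h): 440·exp(−0.04077·22) = 179.426 mg/L
Dose 4 (170 mg at t=18 h): 170·exp(−0.04077·16) = 88.537 mg/L
Dose 5 (245 mg at t=24 h): 245·exp(−0.04077·10) = 162.963 mg/L
Dose 6 (360 mg at t=30 h): 360·exp(−0.04077·4) = 305.824 mg/L
C(34) = 12.500 + 130.909 + 179.426 + 88.537 + 162.963 + 305.824 = 880.160 mg/L

880.160 mg/L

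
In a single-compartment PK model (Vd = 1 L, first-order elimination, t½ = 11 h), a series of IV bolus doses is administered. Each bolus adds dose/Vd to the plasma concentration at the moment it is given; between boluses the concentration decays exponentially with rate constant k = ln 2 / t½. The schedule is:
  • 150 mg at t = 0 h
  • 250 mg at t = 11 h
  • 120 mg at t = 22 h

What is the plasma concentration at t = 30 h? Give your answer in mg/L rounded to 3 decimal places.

170.643 mg/L

k = ln 2 / 11 = 0.06301 per h
Dose 1 (150 mg at t=0 h): 150·exp(−0.06301·30) = 22.652 mg/L
Dose 2 (250 mg at t=11 h): 250·exp(−0.06301·19) = 75.506 mg/L
Dose 3 (120 mg at t=22 h): 120·exp(−0.06301·8) = 72.485 mg/L
C(30) = 22.652 + 75.506 + 72.485 = 170.643 mg/L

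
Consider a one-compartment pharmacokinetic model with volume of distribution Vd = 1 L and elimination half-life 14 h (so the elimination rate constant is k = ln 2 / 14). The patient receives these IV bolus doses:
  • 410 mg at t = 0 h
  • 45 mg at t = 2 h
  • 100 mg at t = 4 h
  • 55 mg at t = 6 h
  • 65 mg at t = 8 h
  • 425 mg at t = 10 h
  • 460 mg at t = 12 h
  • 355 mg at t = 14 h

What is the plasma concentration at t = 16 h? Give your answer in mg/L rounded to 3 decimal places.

1355.302 mg/L

k = ln 2 / 14 = 0.04951 per h
Dose 1 (410 mg at t=0 h): 410·exp(−0.04951·16) = 185.673 mg/L
Dose 2 (45 mg at t=2 h): 45·exp(−0.04951·14) = 22.500 mg/L
Dose 3 (100 mg at t=4 h): 100·exp(−0.04951·12) = 55.204 mg/L
Dose 4 (55 mg at t=6 h): 55·exp(−0.04951·10) = 33.523 mg/L
Dose 5 (65 mg at t=8 h): 65·exp(−0.04951·8) = 43.742 mg/L
Dose 6 (425 mg at t=10 h): 425·exp(−0.04951·6) = 315.774 mg/L
Dose 7 (460 mg at t=12 h): 460·exp(−0.04951·4) = 377.354 mg/L
Dose 8 (355 mg at t=14 h): 355·exp(−0.04951·2) = 321.532 mg/L
C(16) = 185.673 + 22.500 + 55.204 + 33.523 + 43.742 + 315.774 + 377.354 + 321.532 = 1355.302 mg/L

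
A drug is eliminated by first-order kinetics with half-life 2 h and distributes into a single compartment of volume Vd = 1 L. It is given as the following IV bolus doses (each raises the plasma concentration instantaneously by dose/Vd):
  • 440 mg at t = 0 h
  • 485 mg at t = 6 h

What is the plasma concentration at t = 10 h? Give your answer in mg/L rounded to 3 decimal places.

k = ln 2 / 2 = 0.34657 per h
Dose 1 (440 mg at t=0 h): 440·exp(−0.34657·10) = 13.750 mg/L
Dose 2 (485 mg at t=6 h): 485·exp(−0.34657·4) = 121.250 mg/L
C(10) = 13.750 + 121.250 = 135.000 mg/L

135.000 mg/L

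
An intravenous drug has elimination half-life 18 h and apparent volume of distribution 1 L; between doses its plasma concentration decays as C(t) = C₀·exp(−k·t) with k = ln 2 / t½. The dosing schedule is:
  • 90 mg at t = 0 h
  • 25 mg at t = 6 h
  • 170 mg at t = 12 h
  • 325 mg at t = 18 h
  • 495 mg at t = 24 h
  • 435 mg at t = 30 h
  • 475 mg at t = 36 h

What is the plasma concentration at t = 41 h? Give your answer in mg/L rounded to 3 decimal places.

1148.560 mg/L

k = ln 2 / 18 = 0.03851 per h
Dose 1 (90 mg at t=0 h): 90·exp(−0.03851·41) = 18.559 mg/L
Dose 2 (25 mg at t=6 h): 25·exp(−0.03851·35) = 6.495 mg/L
Dose 3 (170 mg at t=12 h): 170·exp(−0.03851·29) = 55.649 mg/L
Dose 4 (325 mg at t=18 h): 325·exp(−0.03851·23) = 134.040 mg/L
Dose 5 (495 mg at t=24 h): 495·exp(−0.03851·17) = 257.217 mg/L
Dose 6 (435 mg at t=30 h): 435·exp(−0.03851·11) = 284.791 mg/L
Dose 7 (475 mg at t=36 h): 475·exp(−0.03851·5) = 391.809 mg/L
C(41) = 18.559 + 6.495 + 55.649 + 134.040 + 257.217 + 284.791 + 391.809 = 1148.560 mg/L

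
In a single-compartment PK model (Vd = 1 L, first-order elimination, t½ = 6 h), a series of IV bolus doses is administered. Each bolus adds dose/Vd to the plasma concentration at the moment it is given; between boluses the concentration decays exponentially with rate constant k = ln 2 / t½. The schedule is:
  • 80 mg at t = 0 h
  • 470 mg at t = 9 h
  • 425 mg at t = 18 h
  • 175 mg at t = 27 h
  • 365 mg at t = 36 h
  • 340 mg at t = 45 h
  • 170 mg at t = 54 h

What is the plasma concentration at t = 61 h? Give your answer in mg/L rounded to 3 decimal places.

k = ln 2 / 6 = 0.11552 per h
Dose 1 (80 mg at t=0 h): 80·exp(−0.11552·61) = 0.070 mg/L
Dose 2 (470 mg at t=9 h): 470·exp(−0.11552·52) = 1.157 mg/L
Dose 3 (425 mg at t=18 h): 425·exp(−0.11552·43) = 2.958 mg/L
Dose 4 (175 mg at t=27 h): 175·exp(−0.11552·34) = 3.445 mg/L
Dose 5 (365 mg at t=36 h): 365·exp(−0.11552·25) = 20.324 mg/L
Dose 6 (340 mg at t=45 h): 340·exp(−0.11552·16) = 53.547 mg/L
Dose 7 (170 mg at t=54 h): 170·exp(−0.11552·7) = 75.726 mg/L
C(61) = 0.070 + 1.157 + 2.958 + 3.445 + 20.324 + 53.547 + 75.726 = 157.226 mg/L

157.226 mg/L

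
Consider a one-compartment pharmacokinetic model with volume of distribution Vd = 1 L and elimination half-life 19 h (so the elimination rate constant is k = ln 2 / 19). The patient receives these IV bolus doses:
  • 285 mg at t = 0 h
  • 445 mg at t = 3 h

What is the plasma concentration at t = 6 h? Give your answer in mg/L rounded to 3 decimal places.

k = ln 2 / 19 = 0.03648 per h
Dose 1 (285 mg at t=0 h): 285·exp(−0.03648·6) = 228.972 mg/L
Dose 2 (445 mg at t=3 h): 445·exp(−0.03648·3) = 398.868 mg/L
C(6) = 228.972 + 398.868 = 627.840 mg/L

627.840 mg/L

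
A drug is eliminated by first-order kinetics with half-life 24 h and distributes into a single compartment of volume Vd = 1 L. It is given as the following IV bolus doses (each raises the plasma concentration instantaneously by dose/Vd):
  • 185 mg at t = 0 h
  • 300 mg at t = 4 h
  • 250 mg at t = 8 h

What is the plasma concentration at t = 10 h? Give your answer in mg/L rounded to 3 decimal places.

626.831 mg/L

k = ln 2 / 24 = 0.02888 per h
Dose 1 (185 mg at t=0 h): 185·exp(−0.02888·10) = 138.593 mg/L
Dose 2 (300 mg at t=4 h): 300·exp(−0.02888·6) = 252.269 mg/L
Dose 3 (250 mg at t=8 h): 250·exp(−0.02888·2) = 235.969 mg/L
C(10) = 138.593 + 252.269 + 235.969 = 626.831 mg/L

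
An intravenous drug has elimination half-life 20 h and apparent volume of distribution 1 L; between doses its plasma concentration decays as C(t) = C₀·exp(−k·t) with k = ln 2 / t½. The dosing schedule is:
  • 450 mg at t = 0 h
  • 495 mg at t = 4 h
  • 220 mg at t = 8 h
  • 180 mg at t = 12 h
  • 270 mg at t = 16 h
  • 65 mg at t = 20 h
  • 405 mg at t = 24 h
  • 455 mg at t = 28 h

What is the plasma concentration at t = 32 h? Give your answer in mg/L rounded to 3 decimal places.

1422.767 mg/L

k = ln 2 / 20 = 0.03466 per h
Dose 1 (450 mg at t=0 h): 450·exp(−0.03466·32) = 148.445 mg/L
Dose 2 (495 mg at t=4 h): 495·exp(−0.03466·28) = 187.570 mg/L
Dose 3 (220 mg at t=8 h): 220·exp(−0.03466·24) = 95.761 mg/L
Dose 4 (180 mg at t=12 h): 180·exp(−0.03466·20) = 90.000 mg/L
Dose 5 (270 mg at t=16 h): 270·exp(−0.03466·16) = 155.074 mg/L
Dose 6 (65 mg at t=20 h): 65·exp(−0.03466·12) = 42.884 mg/L
Dose 7 (405 mg at t=24 h): 405·exp(−0.03466·8) = 306.933 mg/L
Dose 8 (455 mg at t=28 h): 455·exp(−0.03466·4) = 396.101 mg/L
C(32) = 148.445 + 187.570 + 95.761 + 90.000 + 155.074 + 42.884 + 306.933 + 396.101 = 1422.767 mg/L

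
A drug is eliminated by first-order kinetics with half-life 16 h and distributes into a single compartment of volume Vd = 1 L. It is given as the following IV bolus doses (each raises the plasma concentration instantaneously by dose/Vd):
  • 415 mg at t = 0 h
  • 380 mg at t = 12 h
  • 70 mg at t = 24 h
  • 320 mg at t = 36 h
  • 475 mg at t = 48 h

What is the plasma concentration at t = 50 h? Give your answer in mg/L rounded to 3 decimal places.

k = ln 2 / 16 = 0.04332 per h
Dose 1 (415 mg at t=0 h): 415·exp(−0.04332·50) = 47.570 mg/L
Dose 2 (380 mg at t=12 h): 380·exp(−0.04332·38) = 73.255 mg/L
Dose 3 (70 mg at t=24 h): 70·exp(−0.04332·26) = 22.695 mg/L
Dose 4 (320 mg at t=36 h): 320·exp(−0.04332·14) = 174.481 mg/L
Dose 5 (475 mg at t=48 h): 475·exp(−0.04332·2) = 435.577 mg/L
C(50) = 47.570 + 73.255 + 22.695 + 174.481 + 435.577 = 753.577 mg/L

753.577 mg/L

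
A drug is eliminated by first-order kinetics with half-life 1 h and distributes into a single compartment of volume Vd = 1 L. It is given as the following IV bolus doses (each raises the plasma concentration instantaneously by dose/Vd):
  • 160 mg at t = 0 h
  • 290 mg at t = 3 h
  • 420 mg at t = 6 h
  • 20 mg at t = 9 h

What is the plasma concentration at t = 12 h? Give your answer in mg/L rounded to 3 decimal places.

9.668 mg/L

k = ln 2 / 1 = 0.69315 per h
Dose 1 (160 mg at t=0 h): 160·exp(−0.69315·12) = 0.039 mg/L
Dose 2 (290 mg at t=3 h): 290·exp(−0.69315·9) = 0.566 mg/L
Dose 3 (420 mg at t=6 h): 420·exp(−0.69315·6) = 6.563 mg/L
Dose 4 (20 mg at t=9 h): 20·exp(−0.69315·3) = 2.500 mg/L
C(12) = 0.039 + 0.566 + 6.563 + 2.500 = 9.668 mg/L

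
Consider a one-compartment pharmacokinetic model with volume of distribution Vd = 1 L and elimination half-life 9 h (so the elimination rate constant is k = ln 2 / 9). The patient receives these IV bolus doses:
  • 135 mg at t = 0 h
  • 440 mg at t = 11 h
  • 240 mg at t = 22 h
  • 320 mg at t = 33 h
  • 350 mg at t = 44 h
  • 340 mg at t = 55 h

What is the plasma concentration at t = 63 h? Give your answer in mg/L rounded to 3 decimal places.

315.653 mg/L

k = ln 2 / 9 = 0.07702 per h
Dose 1 (135 mg at t=0 h): 135·exp(−0.07702·63) = 1.055 mg/L
Dose 2 (440 mg at t=11 h): 440·exp(−0.07702·52) = 8.020 mg/L
Dose 3 (240 mg at t=22 h): 240·exp(−0.07702·41) = 10.206 mg/L
Dose 4 (320 mg at t=33 h): 320·exp(−0.07702·30) = 31.748 mg/L
Dose 5 (350 mg at t=44 h): 350·exp(−0.07702·19) = 81.014 mg/L
Dose 6 (340 mg at t=55 h): 340·exp(−0.07702·8) = 183.610 mg/L
C(63) = 1.055 + 8.020 + 10.206 + 31.748 + 81.014 + 183.610 = 315.653 mg/L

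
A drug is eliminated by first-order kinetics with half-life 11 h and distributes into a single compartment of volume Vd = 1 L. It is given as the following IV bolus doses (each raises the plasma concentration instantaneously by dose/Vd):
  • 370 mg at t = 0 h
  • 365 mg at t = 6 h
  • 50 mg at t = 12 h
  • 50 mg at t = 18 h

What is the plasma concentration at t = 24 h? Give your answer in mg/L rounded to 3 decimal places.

256.687 mg/L

k = ln 2 / 11 = 0.06301 per h
Dose 1 (370 mg at t=0 h): 370·exp(−0.06301·24) = 81.547 mg/L
Dose 2 (365 mg at t=6 h): 365·exp(−0.06301·18) = 117.408 mg/L
Dose 3 (50 mg at t=12 h): 50·exp(−0.06301·12) = 23.473 mg/L
Dose 4 (50 mg at t=18 h): 50·exp(−0.06301·6) = 34.259 mg/L
C(24) = 81.547 + 117.408 + 23.473 + 34.259 = 256.687 mg/L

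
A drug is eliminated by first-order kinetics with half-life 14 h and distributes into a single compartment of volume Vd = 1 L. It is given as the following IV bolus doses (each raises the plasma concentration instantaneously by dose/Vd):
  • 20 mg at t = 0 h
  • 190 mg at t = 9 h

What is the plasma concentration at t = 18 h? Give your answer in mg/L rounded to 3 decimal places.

129.888 mg/L

k = ln 2 / 14 = 0.04951 per h
Dose 1 (20 mg at t=0 h): 20·exp(−0.04951·18) = 8.203 mg/L
Dose 2 (190 mg at t=9 h): 190·exp(−0.04951·9) = 121.684 mg/L
C(18) = 8.203 + 121.684 = 129.888 mg/L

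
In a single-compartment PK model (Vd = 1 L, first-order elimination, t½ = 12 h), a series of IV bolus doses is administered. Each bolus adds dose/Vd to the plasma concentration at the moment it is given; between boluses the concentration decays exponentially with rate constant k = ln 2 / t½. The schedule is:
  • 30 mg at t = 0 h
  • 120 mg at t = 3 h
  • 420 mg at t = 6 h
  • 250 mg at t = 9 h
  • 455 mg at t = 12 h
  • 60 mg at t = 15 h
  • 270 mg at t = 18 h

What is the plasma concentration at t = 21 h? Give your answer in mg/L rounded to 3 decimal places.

k = ln 2 / 12 = 0.05776 per h
Dose 1 (30 mg at t=0 h): 30·exp(−0.05776·21) = 8.919 mg/L
Dose 2 (120 mg at t=3 h): 120·exp(−0.05776·18) = 42.426 mg/L
Dose 3 (420 mg at t=6 h): 420·exp(−0.05776·15) = 176.588 mg/L
Dose 4 (250 mg at t=9 h): 250·exp(−0.05776·12) = 125.000 mg/L
Dose 5 (455 mg at t=12 h): 455·exp(−0.05776·9) = 270.545 mg/L
Dose 6 (60 mg at t=15 h): 60·exp(−0.05776·6) = 42.426 mg/L
Dose 7 (270 mg at t=18 h): 270·exp(−0.05776·3) = 227.042 mg/L
C(21) = 8.919 + 42.426 + 176.588 + 125.000 + 270.545 + 42.426 + 227.042 = 892.947 mg/L

892.947 mg/L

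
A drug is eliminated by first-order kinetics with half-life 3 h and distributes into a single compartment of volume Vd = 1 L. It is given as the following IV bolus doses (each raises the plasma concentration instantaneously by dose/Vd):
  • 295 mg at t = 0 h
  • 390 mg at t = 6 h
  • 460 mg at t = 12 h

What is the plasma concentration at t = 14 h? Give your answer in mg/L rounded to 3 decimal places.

k = ln 2 / 3 = 0.23105 per h
Dose 1 (295 mg at t=0 h): 295·exp(−0.23105·14) = 11.615 mg/L
Dose 2 (390 mg at t=6 h): 390·exp(−0.23105·8) = 61.421 mg/L
Dose 3 (460 mg at t=12 h): 460·exp(−0.23105·2) = 289.782 mg/L
C(14) = 11.615 + 61.421 + 289.782 = 362.818 mg/L

362.818 mg/L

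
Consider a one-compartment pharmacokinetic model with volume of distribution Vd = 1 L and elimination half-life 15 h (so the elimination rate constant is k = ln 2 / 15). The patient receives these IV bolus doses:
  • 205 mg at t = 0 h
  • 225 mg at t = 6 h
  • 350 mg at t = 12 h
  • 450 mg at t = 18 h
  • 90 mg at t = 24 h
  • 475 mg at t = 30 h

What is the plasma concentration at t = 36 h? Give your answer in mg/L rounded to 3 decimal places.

k = ln 2 / 15 = 0.04621 per h
Dose 1 (205 mg at t=0 h): 205·exp(−0.04621·36) = 38.840 mg/L
Dose 2 (225 mg at t=6 h): 225·exp(−0.04621·30) = 56.250 mg/L
Dose 3 (350 mg at t=12 h): 350·exp(−0.04621·24) = 115.457 mg/L
Dose 4 (450 mg at t=18 h): 450·exp(−0.04621·18) = 195.874 mg/L
Dose 5 (90 mg at t=24 h): 90·exp(−0.04621·12) = 51.691 mg/L
Dose 6 (475 mg at t=30 h): 475·exp(−0.04621·6) = 359.983 mg/L
C(36) = 38.840 + 56.250 + 115.457 + 195.874 + 51.691 + 359.983 = 818.095 mg/L

818.095 mg/L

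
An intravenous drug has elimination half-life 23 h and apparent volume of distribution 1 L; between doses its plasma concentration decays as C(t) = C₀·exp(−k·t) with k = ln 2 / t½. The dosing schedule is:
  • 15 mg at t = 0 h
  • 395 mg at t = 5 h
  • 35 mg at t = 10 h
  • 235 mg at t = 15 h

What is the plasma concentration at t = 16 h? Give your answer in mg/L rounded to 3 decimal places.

k = ln 2 / 23 = 0.03014 per h
Dose 1 (15 mg at t=0 h): 15·exp(−0.03014·16) = 9.261 mg/L
Dose 2 (395 mg at t=5 h): 395·exp(−0.03014·11) = 283.548 mg/L
Dose 3 (35 mg at t=10 h): 35·exp(−0.03014·6) = 29.210 mg/L
Dose 4 (235 mg at t=15 h): 235·exp(−0.03014·1) = 228.023 mg/L
C(16) = 9.261 + 283.548 + 29.210 + 228.023 = 550.043 mg/L

550.043 mg/L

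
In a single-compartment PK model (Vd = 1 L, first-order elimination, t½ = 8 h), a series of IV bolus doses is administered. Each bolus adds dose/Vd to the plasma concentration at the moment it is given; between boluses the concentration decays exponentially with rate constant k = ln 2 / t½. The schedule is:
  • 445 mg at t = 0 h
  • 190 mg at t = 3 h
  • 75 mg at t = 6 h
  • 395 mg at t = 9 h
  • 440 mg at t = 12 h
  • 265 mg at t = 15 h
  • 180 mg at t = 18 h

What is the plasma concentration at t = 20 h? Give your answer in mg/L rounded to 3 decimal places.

840.007 mg/L

k = ln 2 / 8 = 0.08664 per h
Dose 1 (445 mg at t=0 h): 445·exp(−0.08664·20) = 78.666 mg/L
Dose 2 (190 mg at t=3 h): 190·exp(−0.08664·17) = 43.558 mg/L
Dose 3 (75 mg at t=6 h): 75·exp(−0.08664·14) = 22.298 mg/L
Dose 4 (395 mg at t=9 h): 395·exp(−0.08664·11) = 152.293 mg/L
Dose 5 (440 mg at t=12 h): 440·exp(−0.08664·8) = 220.000 mg/L
Dose 6 (265 mg at t=15 h): 265·exp(−0.08664·5) = 171.831 mg/L
Dose 7 (180 mg at t=18 h): 180·exp(−0.08664·2) = 151.361 mg/L
C(20) = 78.666 + 43.558 + 22.298 + 152.293 + 220.000 + 171.831 + 151.361 = 840.007 mg/L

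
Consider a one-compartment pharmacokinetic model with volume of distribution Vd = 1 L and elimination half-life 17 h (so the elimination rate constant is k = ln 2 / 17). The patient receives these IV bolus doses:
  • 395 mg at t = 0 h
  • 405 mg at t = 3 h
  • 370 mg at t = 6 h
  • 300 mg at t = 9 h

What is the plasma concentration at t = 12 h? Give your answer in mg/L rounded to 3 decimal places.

1077.925 mg/L

k = ln 2 / 17 = 0.04077 per h
Dose 1 (395 mg at t=0 h): 395·exp(−0.04077·12) = 242.162 mg/L
Dose 2 (405 mg at t=3 h): 405·exp(−0.04077·9) = 280.599 mg/L
Dose 3 (370 mg at t=6 h): 370·exp(−0.04077·6) = 289.705 mg/L
Dose 4 (300 mg at t=9 h): 300·exp(−0.04077·3) = 265.460 mg/L
C(12) = 242.162 + 280.599 + 289.705 + 265.460 = 1077.925 mg/L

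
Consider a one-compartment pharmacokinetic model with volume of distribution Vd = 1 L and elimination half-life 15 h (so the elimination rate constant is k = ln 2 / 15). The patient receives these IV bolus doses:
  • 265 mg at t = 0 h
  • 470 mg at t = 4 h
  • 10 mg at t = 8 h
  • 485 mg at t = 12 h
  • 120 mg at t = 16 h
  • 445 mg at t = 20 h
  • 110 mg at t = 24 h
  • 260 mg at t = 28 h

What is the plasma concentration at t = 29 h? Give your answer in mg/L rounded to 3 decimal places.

1137.272 mg/L

k = ln 2 / 15 = 0.04621 per h
Dose 1 (265 mg at t=0 h): 265·exp(−0.04621·29) = 69.383 mg/L
Dose 2 (470 mg at t=4 h): 470·exp(−0.04621·25) = 148.041 mg/L
Dose 3 (10 mg at t=8 h): 10·exp(−0.04621·21) = 3.789 mg/L
Dose 4 (485 mg at t=12 h): 485·exp(−0.04621·17) = 221.093 mg/L
Dose 5 (120 mg at t=16 h): 120·exp(−0.04621·13) = 65.809 mg/L
Dose 6 (445 mg at t=20 h): 445·exp(−0.04621·9) = 293.591 mg/L
Dose 7 (110 mg at t=24 h): 110·exp(−0.04621·5) = 87.307 mg/L
Dose 8 (260 mg at t=28 h): 260·exp(−0.04621·1) = 248.259 mg/L
C(29) = 69.383 + 148.041 + 3.789 + 221.093 + 65.809 + 293.591 + 87.307 + 248.259 = 1137.272 mg/L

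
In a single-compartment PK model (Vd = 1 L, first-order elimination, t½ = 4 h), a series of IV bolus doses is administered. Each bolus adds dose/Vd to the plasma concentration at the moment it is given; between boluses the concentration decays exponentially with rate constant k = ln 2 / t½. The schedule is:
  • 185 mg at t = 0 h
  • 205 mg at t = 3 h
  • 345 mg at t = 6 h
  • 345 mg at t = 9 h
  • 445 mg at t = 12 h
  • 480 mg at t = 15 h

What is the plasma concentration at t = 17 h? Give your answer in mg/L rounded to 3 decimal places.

k = ln 2 / 4 = 0.17329 per h
Dose 1 (185 mg at t=0 h): 185·exp(−0.17329·17) = 9.723 mg/L
Dose 2 (205 mg at t=3 h): 205·exp(−0.17329·14) = 18.120 mg/L
Dose 3 (345 mg at t=6 h): 345·exp(−0.17329·11) = 51.285 mg/L
Dose 4 (345 mg at t=9 h): 345·exp(−0.17329·8) = 86.250 mg/L
Dose 5 (445 mg at t=12 h): 445·exp(−0.17329·5) = 187.099 mg/L
Dose 6 (480 mg at t=15 h): 480·exp(−0.17329·2) = 339.411 mg/L
C(17) = 9.723 + 18.120 + 51.285 + 86.250 + 187.099 + 339.411 = 691.888 mg/L

691.888 mg/L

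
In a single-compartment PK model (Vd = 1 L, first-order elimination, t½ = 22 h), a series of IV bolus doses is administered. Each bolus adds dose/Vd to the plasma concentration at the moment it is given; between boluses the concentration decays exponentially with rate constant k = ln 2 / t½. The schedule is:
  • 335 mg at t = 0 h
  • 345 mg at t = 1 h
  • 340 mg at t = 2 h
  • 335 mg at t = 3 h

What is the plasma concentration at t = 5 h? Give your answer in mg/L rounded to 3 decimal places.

1214.199 mg/L

k = ln 2 / 22 = 0.03151 per h
Dose 1 (335 mg at t=0 h): 335·exp(−0.03151·5) = 286.173 mg/L
Dose 2 (345 mg at t=1 h): 345·exp(−0.03151·4) = 304.149 mg/L
Dose 3 (340 mg at t=2 h): 340·exp(−0.03151·3) = 309.335 mg/L
Dose 4 (335 mg at t=3 h): 335·exp(−0.03151·2) = 314.542 mg/L
C(5) = 286.173 + 304.149 + 309.335 + 314.542 = 1214.199 mg/L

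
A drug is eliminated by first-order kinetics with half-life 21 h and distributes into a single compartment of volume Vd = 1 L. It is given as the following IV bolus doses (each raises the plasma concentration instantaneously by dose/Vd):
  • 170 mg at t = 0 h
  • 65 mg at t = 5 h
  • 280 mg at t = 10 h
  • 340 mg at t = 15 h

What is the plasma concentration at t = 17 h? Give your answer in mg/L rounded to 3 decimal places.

681.255 mg/L

k = ln 2 / 21 = 0.03301 per h
Dose 1 (170 mg at t=0 h): 170·exp(−0.03301·17) = 96.997 mg/L
Dose 2 (65 mg at t=5 h): 65·exp(−0.03301·12) = 43.742 mg/L
Dose 3 (280 mg at t=10 h): 280·exp(−0.03301·7) = 222.236 mg/L
Dose 4 (340 mg at t=15 h): 340·exp(−0.03301·2) = 318.280 mg/L
C(17) = 96.997 + 43.742 + 222.236 + 318.280 = 681.255 mg/L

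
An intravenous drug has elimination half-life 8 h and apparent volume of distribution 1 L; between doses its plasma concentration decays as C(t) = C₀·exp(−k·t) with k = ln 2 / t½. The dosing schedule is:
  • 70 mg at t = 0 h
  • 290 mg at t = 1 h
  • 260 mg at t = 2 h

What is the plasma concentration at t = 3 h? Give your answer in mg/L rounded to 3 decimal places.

k = ln 2 / 8 = 0.08664 per h
Dose 1 (70 mg at t=0 h): 70·exp(−0.08664·3) = 53.977 mg/L
Dose 2 (290 mg at t=1 h): 290·exp(−0.08664·2) = 243.860 mg/L
Dose 3 (260 mg at t=2 h): 260·exp(−0.08664·1) = 238.421 mg/L
C(3) = 53.977 + 243.860 + 238.421 = 536.258 mg/L

536.258 mg/L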